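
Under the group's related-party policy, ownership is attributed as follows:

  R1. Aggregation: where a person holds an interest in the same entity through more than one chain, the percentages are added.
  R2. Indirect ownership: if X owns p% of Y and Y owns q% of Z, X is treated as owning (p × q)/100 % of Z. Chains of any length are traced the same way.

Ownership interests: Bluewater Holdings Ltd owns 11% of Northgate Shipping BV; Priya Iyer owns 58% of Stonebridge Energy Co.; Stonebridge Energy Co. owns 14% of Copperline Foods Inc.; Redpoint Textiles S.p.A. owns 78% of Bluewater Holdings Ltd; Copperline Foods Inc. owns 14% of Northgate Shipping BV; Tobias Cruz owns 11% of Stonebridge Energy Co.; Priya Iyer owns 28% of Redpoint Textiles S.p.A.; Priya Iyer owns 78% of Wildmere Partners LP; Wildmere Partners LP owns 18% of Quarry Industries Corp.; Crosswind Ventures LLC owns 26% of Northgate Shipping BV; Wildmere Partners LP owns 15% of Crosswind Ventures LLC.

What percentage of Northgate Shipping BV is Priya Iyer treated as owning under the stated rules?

Chain via Wildmere Partners LP → Crosswind Ventures LLC (R2): 78% × 15% × 26% = 3.042% of Northgate Shipping BV.
Chain via Stonebridge Energy Co. → Copperline Foods Inc. (R2): 58% × 14% × 14% = 1.1368% of Northgate Shipping BV.
Chain via Redpoint Textiles S.p.A. → Bluewater Holdings Ltd (R2): 28% × 78% × 11% = 2.4024% of Northgate Shipping BV.
Aggregating (R1): 3.042% + 1.1368% + 2.4024% = 6.5812%.

6.5812%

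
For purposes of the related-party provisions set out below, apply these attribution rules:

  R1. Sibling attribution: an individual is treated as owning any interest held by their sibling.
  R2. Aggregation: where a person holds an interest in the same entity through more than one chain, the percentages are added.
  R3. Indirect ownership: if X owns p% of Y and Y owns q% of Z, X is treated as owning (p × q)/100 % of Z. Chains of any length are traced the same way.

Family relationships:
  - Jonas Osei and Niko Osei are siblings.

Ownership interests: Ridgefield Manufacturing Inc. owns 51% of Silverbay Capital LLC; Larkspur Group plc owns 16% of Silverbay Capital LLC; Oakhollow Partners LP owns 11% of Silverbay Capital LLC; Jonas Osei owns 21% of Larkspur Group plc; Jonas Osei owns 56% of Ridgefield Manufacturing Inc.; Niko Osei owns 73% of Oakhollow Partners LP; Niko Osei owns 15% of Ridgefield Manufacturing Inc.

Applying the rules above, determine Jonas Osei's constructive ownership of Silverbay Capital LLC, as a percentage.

By sibling attribution (R1), Jonas Osei is treated as also owning Niko Osei's interest in Ridgefield Manufacturing Inc, giving 56% + 15% = 71%.
By sibling attribution (R1), Jonas Osei is treated as owning Niko Osei's 73% interest in Oakhollow Partners LP.
Chain via Ridgefield Manufacturing Inc. (R3): 71% × 51% = 36.21% of Silverbay Capital LLC.
Chain via Larkspur Group plc (R3): 21% × 16% = 3.36% of Silverbay Capital LLC.
Chain via Oakhollow Partners LP (R3): 73% × 11% = 8.03% of Silverbay Capital LLC.
Aggregating (R2): 36.21% + 3.36% + 8.03% = 47.6%.

47.6%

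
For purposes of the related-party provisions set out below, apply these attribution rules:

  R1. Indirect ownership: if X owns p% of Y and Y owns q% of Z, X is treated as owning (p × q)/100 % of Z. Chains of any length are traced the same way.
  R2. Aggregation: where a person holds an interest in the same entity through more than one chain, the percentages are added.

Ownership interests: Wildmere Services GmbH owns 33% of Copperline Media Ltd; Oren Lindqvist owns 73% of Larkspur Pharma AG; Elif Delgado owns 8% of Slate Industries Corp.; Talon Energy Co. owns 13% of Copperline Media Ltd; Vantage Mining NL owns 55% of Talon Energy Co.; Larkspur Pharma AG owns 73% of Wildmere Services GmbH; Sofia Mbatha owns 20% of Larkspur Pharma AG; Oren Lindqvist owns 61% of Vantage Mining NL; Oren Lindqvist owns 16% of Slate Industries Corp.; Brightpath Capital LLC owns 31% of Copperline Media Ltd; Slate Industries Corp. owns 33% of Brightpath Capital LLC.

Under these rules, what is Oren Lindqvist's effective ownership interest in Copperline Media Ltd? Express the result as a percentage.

23.584%

Chain via Slate Industries Corp. → Brightpath Capital LLC (R1): 16% × 33% × 31% = 1.6368% of Copperline Media Ltd.
Chain via Larkspur Pharma AG → Wildmere Services GmbH (R1): 73% × 73% × 33% = 17.5857% of Copperline Media Ltd.
Chain via Vantage Mining NL → Talon Energy Co. (R1): 61% × 55% × 13% = 4.3615% of Copperline Media Ltd.
Aggregating (R2): 1.6368% + 17.5857% + 4.3615% = 23.584%.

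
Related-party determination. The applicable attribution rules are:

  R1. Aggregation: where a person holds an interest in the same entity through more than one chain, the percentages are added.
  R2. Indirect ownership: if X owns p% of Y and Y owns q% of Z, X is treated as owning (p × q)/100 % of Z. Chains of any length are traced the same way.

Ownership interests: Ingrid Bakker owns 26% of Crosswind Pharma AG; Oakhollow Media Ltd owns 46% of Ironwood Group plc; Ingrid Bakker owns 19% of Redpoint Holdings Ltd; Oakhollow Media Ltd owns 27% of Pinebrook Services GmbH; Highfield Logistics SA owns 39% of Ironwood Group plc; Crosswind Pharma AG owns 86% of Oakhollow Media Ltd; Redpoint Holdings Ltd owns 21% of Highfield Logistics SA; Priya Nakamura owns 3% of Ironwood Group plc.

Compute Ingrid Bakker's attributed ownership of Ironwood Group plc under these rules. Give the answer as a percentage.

Chain via Crosswind Pharma AG → Oakhollow Media Ltd (R2): 26% × 86% × 46% = 10.2856% of Ironwood Group plc.
Chain via Redpoint Holdings Ltd → Highfield Logistics SA (R2): 19% × 21% × 39% = 1.5561% of Ironwood Group plc.
Aggregating (R1): 10.2856% + 1.5561% = 11.8417%.

11.8417%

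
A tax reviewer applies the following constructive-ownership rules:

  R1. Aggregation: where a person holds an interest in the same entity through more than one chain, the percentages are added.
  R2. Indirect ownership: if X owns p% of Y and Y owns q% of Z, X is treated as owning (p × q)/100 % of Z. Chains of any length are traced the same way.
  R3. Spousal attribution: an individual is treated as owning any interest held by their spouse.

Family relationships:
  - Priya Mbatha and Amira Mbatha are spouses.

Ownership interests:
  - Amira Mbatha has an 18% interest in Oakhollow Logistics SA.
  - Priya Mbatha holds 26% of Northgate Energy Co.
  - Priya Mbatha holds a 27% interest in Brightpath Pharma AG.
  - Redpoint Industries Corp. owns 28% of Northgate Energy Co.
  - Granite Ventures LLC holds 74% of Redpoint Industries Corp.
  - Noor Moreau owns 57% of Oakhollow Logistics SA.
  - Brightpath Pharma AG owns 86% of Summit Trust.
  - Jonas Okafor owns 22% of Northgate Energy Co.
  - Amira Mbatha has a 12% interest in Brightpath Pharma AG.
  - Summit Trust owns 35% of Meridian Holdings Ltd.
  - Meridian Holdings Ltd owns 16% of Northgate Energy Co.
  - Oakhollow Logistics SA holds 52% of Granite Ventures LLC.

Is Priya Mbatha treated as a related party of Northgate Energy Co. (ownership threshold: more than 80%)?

No

By spousal attribution (R3), Priya Mbatha is treated as also owning Amira Mbatha's interest in Brightpath Pharma AG, giving 27% + 12% = 39%.
By spousal attribution (R3), Priya Mbatha is treated as owning Amira Mbatha's 18% interest in Oakhollow Logistics SA.
Chain via Brightpath Pharma AG → Summit Trust → Meridian Holdings Ltd (R2): 39% × 86% × 35% × 16% = 1.87824% of Northgate Energy Co.
Direct interest in Northgate Energy Co: 26%.
Chain via Oakhollow Logistics SA → Granite Ventures LLC → Redpoint Industries Corp. (R2): 18% × 52% × 74% × 28% = 1.939392% of Northgate Energy Co.
Aggregating (R1): 1.87824% + 26% + 1.939392% = 29.817632%.
29.817632% does not exceed the 80% threshold, so Priya is not a related party to Northgate Energy Co.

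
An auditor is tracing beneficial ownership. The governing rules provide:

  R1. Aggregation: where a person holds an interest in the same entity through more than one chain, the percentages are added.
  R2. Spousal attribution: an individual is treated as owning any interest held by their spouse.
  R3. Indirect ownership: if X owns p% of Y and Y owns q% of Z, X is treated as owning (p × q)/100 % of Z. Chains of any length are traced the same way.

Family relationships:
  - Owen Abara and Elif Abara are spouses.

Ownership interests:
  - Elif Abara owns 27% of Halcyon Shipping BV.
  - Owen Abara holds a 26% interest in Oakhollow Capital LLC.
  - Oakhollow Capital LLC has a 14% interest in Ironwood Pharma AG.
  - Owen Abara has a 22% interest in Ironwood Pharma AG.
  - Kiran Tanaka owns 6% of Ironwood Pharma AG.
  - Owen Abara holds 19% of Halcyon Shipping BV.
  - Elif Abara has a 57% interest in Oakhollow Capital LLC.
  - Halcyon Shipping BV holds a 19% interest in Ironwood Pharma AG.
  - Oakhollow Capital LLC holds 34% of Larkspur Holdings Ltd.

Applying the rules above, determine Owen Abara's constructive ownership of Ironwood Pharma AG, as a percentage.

42.36%

By spousal attribution (R2), Owen Abara is treated as also owning Elif Abara's interest in Halcyon Shipping BV, giving 19% + 27% = 46%.
By spousal attribution (R2), Owen Abara is treated as also owning Elif Abara's interest in Oakhollow Capital LLC, giving 26% + 57% = 83%.
Chain via Halcyon Shipping BV (R3): 46% × 19% = 8.74% of Ironwood Pharma AG.
Chain via Oakhollow Capital LLC (R3): 83% × 14% = 11.62% of Ironwood Pharma AG.
Direct interest in Ironwood Pharma AG: 22%.
Aggregating (R1): 8.74% + 11.62% + 22% = 42.36%.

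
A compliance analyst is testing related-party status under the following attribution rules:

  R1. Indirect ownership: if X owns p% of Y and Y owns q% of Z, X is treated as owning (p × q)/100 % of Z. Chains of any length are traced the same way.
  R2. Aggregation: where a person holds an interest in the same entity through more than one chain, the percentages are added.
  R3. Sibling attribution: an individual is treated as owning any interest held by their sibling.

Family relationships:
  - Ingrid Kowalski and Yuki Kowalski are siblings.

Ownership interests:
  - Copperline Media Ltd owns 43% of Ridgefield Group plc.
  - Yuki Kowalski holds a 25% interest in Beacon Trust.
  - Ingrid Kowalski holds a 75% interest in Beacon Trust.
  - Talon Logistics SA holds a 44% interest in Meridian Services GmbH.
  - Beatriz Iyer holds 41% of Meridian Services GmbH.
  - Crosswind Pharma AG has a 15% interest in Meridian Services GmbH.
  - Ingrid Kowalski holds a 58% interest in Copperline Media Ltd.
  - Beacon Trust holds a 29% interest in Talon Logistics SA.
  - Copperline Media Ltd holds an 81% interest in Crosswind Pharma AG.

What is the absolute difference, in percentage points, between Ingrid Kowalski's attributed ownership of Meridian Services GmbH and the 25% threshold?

By sibling attribution (R3), Ingrid Kowalski is treated as also owning Yuki Kowalski's interest in Beacon Trust, giving 75% + 25% = 100%.
Chain via Beacon Trust → Talon Logistics SA (R1): 100% × 29% × 44% = 12.76% of Meridian Services GmbH.
Chain via Copperline Media Ltd → Crosswind Pharma AG (R1): 58% × 81% × 15% = 7.047% of Meridian Services GmbH.
Aggregating (R2): 12.76% + 7.047% = 19.807%.
19.807% falls short of the 25% threshold by 5.193 percentage points.

5.193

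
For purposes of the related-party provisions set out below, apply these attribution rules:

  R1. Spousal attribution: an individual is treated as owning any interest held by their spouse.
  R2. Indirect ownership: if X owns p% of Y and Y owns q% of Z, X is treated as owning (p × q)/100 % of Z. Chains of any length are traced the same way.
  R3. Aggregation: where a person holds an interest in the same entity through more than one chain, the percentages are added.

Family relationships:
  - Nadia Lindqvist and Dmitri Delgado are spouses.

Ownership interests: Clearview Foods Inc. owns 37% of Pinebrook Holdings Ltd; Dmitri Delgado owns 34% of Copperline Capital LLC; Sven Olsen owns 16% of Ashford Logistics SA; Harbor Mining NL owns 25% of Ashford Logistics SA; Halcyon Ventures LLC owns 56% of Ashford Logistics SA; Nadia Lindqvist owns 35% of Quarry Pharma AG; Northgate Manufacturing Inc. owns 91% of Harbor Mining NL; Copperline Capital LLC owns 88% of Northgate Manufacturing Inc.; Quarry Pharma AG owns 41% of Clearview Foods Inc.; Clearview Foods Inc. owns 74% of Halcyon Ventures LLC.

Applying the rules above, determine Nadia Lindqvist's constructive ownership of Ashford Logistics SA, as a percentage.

By spousal attribution (R1), Nadia Lindqvist is treated as owning Dmitri Delgado's 34% interest in Copperline Capital LLC.
Chain via Quarry Pharma AG → Clearview Foods Inc. → Halcyon Ventures LLC (R2): 35% × 41% × 74% × 56% = 5.94664% of Ashford Logistics SA.
Chain via Copperline Capital LLC → Northgate Manufacturing Inc. → Harbor Mining NL (R2): 34% × 88% × 91% × 25% = 6.8068% of Ashford Logistics SA.
Aggregating (R3): 5.94664% + 6.8068% = 12.75344%.

12.75344%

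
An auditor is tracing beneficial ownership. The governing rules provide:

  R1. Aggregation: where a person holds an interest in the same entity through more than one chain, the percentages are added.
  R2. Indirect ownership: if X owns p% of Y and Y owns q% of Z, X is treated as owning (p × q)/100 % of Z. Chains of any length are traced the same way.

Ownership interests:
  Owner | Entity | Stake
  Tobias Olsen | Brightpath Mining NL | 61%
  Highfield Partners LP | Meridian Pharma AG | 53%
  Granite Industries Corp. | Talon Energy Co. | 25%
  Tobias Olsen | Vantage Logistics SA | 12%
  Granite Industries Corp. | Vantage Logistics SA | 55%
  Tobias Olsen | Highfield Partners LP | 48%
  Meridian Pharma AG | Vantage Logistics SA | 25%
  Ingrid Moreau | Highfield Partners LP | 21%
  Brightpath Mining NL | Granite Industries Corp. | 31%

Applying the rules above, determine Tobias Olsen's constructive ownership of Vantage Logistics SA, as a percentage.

Chain via Highfield Partners LP → Meridian Pharma AG (R2): 48% × 53% × 25% = 6.36% of Vantage Logistics SA.
Chain via Brightpath Mining NL → Granite Industries Corp. (R2): 61% × 31% × 55% = 10.4005% of Vantage Logistics SA.
Direct interest in Vantage Logistics SA: 12%.
Aggregating (R1): 6.36% + 10.4005% + 12% = 28.7605%.

28.7605%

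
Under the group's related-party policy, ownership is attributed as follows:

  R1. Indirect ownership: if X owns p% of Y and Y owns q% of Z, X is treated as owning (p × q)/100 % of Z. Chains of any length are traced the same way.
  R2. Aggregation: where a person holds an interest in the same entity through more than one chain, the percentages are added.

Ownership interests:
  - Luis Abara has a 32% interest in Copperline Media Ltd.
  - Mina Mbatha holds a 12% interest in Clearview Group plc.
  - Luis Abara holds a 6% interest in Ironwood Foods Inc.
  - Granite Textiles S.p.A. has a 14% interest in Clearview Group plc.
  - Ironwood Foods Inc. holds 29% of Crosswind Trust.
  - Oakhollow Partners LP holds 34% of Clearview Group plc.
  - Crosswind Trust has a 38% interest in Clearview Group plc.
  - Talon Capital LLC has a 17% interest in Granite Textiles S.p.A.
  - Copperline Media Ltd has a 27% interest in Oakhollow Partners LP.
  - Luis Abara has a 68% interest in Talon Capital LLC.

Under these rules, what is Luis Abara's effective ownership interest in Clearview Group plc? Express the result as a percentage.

5.2172%

Chain via Copperline Media Ltd → Oakhollow Partners LP (R1): 32% × 27% × 34% = 2.9376% of Clearview Group plc.
Chain via Ironwood Foods Inc. → Crosswind Trust (R1): 6% × 29% × 38% = 0.6612% of Clearview Group plc.
Chain via Talon Capital LLC → Granite Textiles S.p.A. (R1): 68% × 17% × 14% = 1.6184% of Clearview Group plc.
Aggregating (R2): 2.9376% + 0.6612% + 1.6184% = 5.2172%.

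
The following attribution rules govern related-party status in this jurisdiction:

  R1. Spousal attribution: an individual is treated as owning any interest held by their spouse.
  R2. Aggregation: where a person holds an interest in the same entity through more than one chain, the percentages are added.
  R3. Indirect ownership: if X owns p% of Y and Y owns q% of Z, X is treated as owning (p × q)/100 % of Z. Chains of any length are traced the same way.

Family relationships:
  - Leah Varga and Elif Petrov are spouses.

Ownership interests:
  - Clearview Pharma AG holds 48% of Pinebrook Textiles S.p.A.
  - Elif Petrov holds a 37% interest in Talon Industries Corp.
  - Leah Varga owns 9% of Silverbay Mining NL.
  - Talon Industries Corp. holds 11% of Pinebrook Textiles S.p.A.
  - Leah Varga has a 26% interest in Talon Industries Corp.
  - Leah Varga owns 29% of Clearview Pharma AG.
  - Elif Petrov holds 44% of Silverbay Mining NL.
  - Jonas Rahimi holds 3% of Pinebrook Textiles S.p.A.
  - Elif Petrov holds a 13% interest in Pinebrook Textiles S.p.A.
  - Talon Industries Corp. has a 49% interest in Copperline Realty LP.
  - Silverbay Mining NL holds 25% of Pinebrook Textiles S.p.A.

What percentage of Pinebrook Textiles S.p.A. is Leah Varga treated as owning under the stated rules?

By spousal attribution (R1), Leah Varga is treated as also owning Elif Petrov's interest in Silverbay Mining NL, giving 9% + 44% = 53%.
By spousal attribution (R1), Leah Varga is treated as also owning Elif Petrov's interest in Talon Industries Corp, giving 26% + 37% = 63%.
By spousal attribution (R1), Leah Varga is treated as owning Elif Petrov's 13% interest in Pinebrook Textiles S.p.A.
Chain via Clearview Pharma AG (R3): 29% × 48% = 13.92% of Pinebrook Textiles S.p.A.
Chain via Silverbay Mining NL (R3): 53% × 25% = 13.25% of Pinebrook Textiles S.p.A.
Chain via Talon Industries Corp. (R3): 63% × 11% = 6.93% of Pinebrook Textiles S.p.A.
Direct interest in Pinebrook Textiles S.p.A: 13%.
Aggregating (R2): 13.92% + 13.25% + 6.93% + 13% = 47.1%.

47.1%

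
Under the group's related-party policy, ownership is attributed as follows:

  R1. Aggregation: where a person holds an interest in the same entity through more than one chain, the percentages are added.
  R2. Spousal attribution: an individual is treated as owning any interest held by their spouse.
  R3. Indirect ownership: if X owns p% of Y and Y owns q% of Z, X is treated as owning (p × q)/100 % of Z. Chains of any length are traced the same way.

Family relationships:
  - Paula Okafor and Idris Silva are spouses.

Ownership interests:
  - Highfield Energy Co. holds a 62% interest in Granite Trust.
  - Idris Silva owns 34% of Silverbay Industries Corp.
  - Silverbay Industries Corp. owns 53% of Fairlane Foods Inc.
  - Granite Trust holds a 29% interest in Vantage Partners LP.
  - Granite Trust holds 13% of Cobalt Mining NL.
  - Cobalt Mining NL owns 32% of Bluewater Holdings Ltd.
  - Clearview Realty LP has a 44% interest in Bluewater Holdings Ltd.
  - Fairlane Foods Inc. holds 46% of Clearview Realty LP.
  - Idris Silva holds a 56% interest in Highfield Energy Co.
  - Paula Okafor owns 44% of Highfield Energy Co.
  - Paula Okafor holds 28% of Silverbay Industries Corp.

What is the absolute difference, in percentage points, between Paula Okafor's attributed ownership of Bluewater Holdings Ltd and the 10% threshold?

0.769936

By spousal attribution (R2), Paula Okafor is treated as also owning Idris Silva's interest in Highfield Energy Co, giving 44% + 56% = 100%.
By spousal attribution (R2), Paula Okafor is treated as also owning Idris Silva's interest in Silverbay Industries Corp, giving 28% + 34% = 62%.
Chain via Highfield Energy Co. → Granite Trust → Cobalt Mining NL (R3): 100% × 62% × 13% × 32% = 2.5792% of Bluewater Holdings Ltd.
Chain via Silverbay Industries Corp. → Fairlane Foods Inc. → Clearview Realty LP (R3): 62% × 53% × 46% × 44% = 6.650864% of Bluewater Holdings Ltd.
Aggregating (R1): 2.5792% + 6.650864% = 9.230064%.
9.230064% falls short of the 10% threshold by 0.769936 percentage points.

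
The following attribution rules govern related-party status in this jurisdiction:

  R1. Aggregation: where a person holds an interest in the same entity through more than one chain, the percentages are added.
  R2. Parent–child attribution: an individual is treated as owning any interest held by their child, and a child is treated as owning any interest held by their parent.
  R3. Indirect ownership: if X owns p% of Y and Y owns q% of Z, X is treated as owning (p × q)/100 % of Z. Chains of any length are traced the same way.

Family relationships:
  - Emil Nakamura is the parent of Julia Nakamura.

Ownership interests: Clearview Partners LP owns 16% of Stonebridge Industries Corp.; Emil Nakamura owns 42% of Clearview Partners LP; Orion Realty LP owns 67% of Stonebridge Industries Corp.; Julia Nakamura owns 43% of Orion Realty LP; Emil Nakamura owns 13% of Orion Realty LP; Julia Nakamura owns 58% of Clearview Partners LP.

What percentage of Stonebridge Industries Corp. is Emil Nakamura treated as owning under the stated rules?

53.52%

By parent–child attribution (R2), Emil Nakamura is treated as also owning Julia Nakamura's interest in Orion Realty LP, giving 13% + 43% = 56%.
By parent–child attribution (R2), Emil Nakamura is treated as also owning Julia Nakamura's interest in Clearview Partners LP, giving 42% + 58% = 100%.
Chain via Orion Realty LP (R3): 56% × 67% = 37.52% of Stonebridge Industries Corp.
Chain via Clearview Partners LP (R3): 100% × 16% = 16% of Stonebridge Industries Corp.
Aggregating (R1): 37.52% + 16% = 53.52%.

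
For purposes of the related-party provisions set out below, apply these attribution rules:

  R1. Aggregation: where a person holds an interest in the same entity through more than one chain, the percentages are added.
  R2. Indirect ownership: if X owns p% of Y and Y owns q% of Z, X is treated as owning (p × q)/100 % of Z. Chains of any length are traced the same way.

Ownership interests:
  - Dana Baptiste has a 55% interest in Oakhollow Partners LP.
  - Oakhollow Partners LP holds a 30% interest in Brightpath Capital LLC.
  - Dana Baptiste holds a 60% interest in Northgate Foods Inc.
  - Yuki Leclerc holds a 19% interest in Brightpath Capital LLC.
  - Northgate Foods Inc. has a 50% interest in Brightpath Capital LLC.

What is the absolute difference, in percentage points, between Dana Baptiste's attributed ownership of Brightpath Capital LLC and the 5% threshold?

Chain via Northgate Foods Inc. (R2): 60% × 50% = 30% of Brightpath Capital LLC.
Chain via Oakhollow Partners LP (R2): 55% × 30% = 16.5% of Brightpath Capital LLC.
Aggregating (R1): 30% + 16.5% = 46.5%.
46.5% exceeds the 5% threshold by 41.5 percentage points.

41.5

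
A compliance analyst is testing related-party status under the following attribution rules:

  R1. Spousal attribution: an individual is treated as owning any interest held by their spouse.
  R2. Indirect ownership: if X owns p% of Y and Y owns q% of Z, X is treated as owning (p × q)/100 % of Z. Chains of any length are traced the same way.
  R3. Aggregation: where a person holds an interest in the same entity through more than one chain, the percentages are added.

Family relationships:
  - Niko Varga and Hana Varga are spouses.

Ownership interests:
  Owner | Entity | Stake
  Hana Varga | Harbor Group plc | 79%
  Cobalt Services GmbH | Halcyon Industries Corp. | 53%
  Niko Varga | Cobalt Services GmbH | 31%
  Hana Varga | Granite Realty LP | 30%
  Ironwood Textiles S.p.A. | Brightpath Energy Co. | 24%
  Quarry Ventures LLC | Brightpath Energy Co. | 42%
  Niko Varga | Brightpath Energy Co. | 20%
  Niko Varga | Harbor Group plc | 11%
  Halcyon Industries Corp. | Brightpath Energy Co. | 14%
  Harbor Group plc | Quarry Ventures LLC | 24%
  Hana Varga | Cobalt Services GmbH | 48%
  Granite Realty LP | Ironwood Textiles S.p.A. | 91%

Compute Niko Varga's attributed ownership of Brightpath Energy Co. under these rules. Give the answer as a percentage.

41.4858%

By spousal attribution (R1), Niko Varga is treated as also owning Hana Varga's interest in Harbor Group plc, giving 11% + 79% = 90%.
By spousal attribution (R1), Niko Varga is treated as also owning Hana Varga's interest in Cobalt Services GmbH, giving 31% + 48% = 79%.
By spousal attribution (R1), Niko Varga is treated as owning Hana Varga's 30% interest in Granite Realty LP.
Chain via Harbor Group plc → Quarry Ventures LLC (R2): 90% × 24% × 42% = 9.072% of Brightpath Energy Co.
Chain via Cobalt Services GmbH → Halcyon Industries Corp. (R2): 79% × 53% × 14% = 5.8618% of Brightpath Energy Co.
Direct interest in Brightpath Energy Co: 20%.
Chain via Granite Realty LP → Ironwood Textiles S.p.A. (R2): 30% × 91% × 24% = 6.552% of Brightpath Energy Co.
Aggregating (R3): 9.072% + 5.8618% + 20% + 6.552% = 41.4858%.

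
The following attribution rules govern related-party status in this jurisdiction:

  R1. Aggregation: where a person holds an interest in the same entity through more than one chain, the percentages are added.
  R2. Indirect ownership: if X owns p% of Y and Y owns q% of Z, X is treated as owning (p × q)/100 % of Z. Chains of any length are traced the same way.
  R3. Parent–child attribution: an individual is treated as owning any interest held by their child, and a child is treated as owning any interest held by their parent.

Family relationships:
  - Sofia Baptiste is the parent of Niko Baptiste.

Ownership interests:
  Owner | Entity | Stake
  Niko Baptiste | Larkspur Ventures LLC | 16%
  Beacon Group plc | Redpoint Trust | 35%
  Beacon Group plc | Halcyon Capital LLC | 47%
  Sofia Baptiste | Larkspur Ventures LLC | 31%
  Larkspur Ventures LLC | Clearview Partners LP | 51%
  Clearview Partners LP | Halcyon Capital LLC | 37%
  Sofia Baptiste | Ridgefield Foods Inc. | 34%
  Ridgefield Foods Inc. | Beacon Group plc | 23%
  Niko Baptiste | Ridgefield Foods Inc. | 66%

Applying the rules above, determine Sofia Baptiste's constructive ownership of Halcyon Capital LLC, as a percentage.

By parent–child attribution (R3), Sofia Baptiste is treated as also owning Niko Baptiste's interest in Ridgefield Foods Inc, giving 34% + 66% = 100%.
By parent–child attribution (R3), Sofia Baptiste is treated as also owning Niko Baptiste's interest in Larkspur Ventures LLC, giving 31% + 16% = 47%.
Chain via Ridgefield Foods Inc. → Beacon Group plc (R2): 100% × 23% × 47% = 10.81% of Halcyon Capital LLC.
Chain via Larkspur Ventures LLC → Clearview Partners LP (R2): 47% × 51% × 37% = 8.8689% of Halcyon Capital LLC.
Aggregating (R1): 10.81% + 8.8689% = 19.6789%.

19.6789%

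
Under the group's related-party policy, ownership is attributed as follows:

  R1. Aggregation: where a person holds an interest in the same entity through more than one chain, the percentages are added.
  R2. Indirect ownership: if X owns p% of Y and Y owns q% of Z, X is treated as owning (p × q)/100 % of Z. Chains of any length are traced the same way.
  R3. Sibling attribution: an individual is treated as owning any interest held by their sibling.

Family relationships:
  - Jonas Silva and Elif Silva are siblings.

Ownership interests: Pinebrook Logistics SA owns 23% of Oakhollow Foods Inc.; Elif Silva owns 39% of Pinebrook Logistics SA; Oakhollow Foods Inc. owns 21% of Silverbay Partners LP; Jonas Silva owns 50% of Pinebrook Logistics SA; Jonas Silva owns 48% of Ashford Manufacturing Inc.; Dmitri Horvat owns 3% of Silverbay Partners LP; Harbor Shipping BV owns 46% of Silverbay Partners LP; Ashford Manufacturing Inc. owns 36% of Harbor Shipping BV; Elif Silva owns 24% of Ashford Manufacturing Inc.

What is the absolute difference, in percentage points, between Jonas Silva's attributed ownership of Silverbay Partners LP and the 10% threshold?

6.2219

By sibling attribution (R3), Jonas Silva is treated as also owning Elif Silva's interest in Pinebrook Logistics SA, giving 50% + 39% = 89%.
By sibling attribution (R3), Jonas Silva is treated as also owning Elif Silva's interest in Ashford Manufacturing Inc, giving 48% + 24% = 72%.
Chain via Pinebrook Logistics SA → Oakhollow Foods Inc. (R2): 89% × 23% × 21% = 4.2987% of Silverbay Partners LP.
Chain via Ashford Manufacturing Inc. → Harbor Shipping BV (R2): 72% × 36% × 46% = 11.9232% of Silverbay Partners LP.
Aggregating (R1): 4.2987% + 11.9232% = 16.2219%.
16.2219% exceeds the 10% threshold by 6.2219 percentage points.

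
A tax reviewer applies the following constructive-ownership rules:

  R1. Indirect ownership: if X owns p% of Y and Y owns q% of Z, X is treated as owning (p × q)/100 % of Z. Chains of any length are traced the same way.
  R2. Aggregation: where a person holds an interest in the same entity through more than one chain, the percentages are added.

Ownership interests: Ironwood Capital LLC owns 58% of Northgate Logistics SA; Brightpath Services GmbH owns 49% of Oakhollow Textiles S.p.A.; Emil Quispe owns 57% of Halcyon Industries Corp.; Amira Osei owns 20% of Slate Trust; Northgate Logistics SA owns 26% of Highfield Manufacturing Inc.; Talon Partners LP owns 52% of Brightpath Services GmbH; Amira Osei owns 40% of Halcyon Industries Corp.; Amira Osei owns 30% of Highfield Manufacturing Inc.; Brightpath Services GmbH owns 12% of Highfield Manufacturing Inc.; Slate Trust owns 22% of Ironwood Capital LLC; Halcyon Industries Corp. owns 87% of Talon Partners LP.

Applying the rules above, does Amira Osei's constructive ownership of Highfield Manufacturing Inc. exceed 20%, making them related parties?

Yes

Chain via Slate Trust → Ironwood Capital LLC → Northgate Logistics SA (R1): 20% × 22% × 58% × 26% = 0.66352% of Highfield Manufacturing Inc.
Chain via Halcyon Industries Corp. → Talon Partners LP → Brightpath Services GmbH (R1): 40% × 87% × 52% × 12% = 2.17152% of Highfield Manufacturing Inc.
Direct interest in Highfield Manufacturing Inc: 30%.
Aggregating (R2): 0.66352% + 2.17152% + 30% = 32.83504%.
32.83504% exceeds the 20% threshold, so Amira is a related party to Highfield Manufacturing Inc.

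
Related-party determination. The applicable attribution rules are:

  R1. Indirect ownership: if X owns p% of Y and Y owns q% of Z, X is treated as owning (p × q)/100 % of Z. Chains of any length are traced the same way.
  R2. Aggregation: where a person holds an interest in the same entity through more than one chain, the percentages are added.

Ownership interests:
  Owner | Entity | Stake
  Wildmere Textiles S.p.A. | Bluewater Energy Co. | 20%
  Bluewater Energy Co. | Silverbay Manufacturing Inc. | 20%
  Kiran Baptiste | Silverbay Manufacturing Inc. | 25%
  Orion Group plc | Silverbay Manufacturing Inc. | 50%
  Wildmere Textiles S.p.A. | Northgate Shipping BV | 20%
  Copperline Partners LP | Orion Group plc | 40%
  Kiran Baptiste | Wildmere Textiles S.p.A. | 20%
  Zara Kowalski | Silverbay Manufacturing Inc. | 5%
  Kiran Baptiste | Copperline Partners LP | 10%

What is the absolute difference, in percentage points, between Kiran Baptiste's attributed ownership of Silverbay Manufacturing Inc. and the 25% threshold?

Chain via Wildmere Textiles S.p.A. → Bluewater Energy Co. (R1): 20% × 20% × 20% = 0.8% of Silverbay Manufacturing Inc.
Chain via Copperline Partners LP → Orion Group plc (R1): 10% × 40% × 50% = 2% of Silverbay Manufacturing Inc.
Direct interest in Silverbay Manufacturing Inc: 25%.
Aggregating (R2): 0.8% + 2% + 25% = 27.8%.
27.8% exceeds the 25% threshold by 2.8 percentage points.

2.8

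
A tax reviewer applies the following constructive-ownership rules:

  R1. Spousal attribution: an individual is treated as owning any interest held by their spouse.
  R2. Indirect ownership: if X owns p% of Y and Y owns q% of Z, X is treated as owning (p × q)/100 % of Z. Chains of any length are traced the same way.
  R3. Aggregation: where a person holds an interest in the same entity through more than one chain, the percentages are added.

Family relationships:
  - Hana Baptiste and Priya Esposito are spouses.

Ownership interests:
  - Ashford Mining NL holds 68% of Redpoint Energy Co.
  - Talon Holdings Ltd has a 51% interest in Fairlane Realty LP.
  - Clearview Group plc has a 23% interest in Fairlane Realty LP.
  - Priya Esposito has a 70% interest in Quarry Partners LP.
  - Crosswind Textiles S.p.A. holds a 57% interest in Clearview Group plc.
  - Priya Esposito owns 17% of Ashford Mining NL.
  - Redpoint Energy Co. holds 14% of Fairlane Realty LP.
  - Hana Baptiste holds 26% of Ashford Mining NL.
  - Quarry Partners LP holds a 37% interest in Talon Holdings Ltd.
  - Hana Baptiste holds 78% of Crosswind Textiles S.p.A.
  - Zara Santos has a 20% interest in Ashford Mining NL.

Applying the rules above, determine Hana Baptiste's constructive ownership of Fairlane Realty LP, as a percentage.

By spousal attribution (R1), Hana Baptiste is treated as also owning Priya Esposito's interest in Ashford Mining NL, giving 26% + 17% = 43%.
By spousal attribution (R1), Hana Baptiste is treated as owning Priya Esposito's 70% interest in Quarry Partners LP.
Chain via Crosswind Textiles S.p.A. → Clearview Group plc (R2): 78% × 57% × 23% = 10.2258% of Fairlane Realty LP.
Chain via Ashford Mining NL → Redpoint Energy Co. (R2): 43% × 68% × 14% = 4.0936% of Fairlane Realty LP.
Chain via Quarry Partners LP → Talon Holdings Ltd (R2): 70% × 37% × 51% = 13.209% of Fairlane Realty LP.
Aggregating (R3): 10.2258% + 4.0936% + 13.209% = 27.5284%.

27.5284%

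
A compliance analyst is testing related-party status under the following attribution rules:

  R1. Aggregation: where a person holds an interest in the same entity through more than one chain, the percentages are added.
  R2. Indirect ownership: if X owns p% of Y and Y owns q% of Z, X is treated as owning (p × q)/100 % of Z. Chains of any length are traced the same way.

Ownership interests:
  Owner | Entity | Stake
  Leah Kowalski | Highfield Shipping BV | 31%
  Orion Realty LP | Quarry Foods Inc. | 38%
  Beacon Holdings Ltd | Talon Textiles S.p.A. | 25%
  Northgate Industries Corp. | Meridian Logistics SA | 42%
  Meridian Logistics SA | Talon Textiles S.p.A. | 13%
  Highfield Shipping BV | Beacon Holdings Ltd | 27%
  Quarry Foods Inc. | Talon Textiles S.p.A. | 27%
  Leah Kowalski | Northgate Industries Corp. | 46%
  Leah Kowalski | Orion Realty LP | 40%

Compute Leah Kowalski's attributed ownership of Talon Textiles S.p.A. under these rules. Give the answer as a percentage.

8.7081%

Chain via Orion Realty LP → Quarry Foods Inc. (R2): 40% × 38% × 27% = 4.104% of Talon Textiles S.p.A.
Chain via Northgate Industries Corp. → Meridian Logistics SA (R2): 46% × 42% × 13% = 2.5116% of Talon Textiles S.p.A.
Chain via Highfield Shipping BV → Beacon Holdings Ltd (R2): 31% × 27% × 25% = 2.0925% of Talon Textiles S.p.A.
Aggregating (R1): 4.104% + 2.5116% + 2.0925% = 8.7081%.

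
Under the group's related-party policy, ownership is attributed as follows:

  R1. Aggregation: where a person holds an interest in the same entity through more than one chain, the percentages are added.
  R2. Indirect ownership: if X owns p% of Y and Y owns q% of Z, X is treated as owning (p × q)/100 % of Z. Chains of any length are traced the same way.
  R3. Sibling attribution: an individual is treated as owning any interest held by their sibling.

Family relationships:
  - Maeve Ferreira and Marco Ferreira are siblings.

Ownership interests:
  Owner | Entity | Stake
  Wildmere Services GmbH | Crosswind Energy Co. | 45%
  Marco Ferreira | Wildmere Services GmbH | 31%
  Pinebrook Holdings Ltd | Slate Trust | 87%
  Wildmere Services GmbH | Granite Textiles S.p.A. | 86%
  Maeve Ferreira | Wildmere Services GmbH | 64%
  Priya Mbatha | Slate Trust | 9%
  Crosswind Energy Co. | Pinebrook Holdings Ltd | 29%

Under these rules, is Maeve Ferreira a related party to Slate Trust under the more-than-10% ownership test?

Yes

By sibling attribution (R3), Maeve Ferreira is treated as also owning Marco Ferreira's interest in Wildmere Services GmbH, giving 64% + 31% = 95%.
Chain via Wildmere Services GmbH → Crosswind Energy Co. → Pinebrook Holdings Ltd (R2): 95% × 45% × 29% × 87% = 10.785825% of Slate Trust.
10.785825% exceeds the 10% threshold, so Maeve is a related party to Slate Trust.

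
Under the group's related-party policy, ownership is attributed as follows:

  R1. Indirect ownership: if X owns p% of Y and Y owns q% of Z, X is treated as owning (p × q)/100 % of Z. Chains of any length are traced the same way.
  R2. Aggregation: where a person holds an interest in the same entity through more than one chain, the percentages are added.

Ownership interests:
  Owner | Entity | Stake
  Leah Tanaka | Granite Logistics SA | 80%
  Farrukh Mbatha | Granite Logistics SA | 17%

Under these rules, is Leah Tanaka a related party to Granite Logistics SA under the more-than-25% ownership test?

Yes

Direct interest in Granite Logistics SA: 80%.
80% exceeds the 25% threshold, so Leah is a related party to Granite Logistics SA.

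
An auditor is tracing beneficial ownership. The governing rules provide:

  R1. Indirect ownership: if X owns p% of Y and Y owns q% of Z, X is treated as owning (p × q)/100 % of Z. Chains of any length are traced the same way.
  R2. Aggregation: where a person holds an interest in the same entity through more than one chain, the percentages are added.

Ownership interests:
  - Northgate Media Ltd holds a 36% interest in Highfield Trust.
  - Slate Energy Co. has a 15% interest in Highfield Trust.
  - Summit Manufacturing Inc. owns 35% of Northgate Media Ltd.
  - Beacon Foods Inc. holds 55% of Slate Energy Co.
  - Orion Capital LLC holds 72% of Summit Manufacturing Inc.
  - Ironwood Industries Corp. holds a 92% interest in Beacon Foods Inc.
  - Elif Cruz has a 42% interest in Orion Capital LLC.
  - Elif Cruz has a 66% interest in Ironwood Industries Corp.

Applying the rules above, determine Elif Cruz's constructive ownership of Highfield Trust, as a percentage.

Chain via Orion Capital LLC → Summit Manufacturing Inc. → Northgate Media Ltd (R1): 42% × 72% × 35% × 36% = 3.81024% of Highfield Trust.
Chain via Ironwood Industries Corp. → Beacon Foods Inc. → Slate Energy Co. (R1): 66% × 92% × 55% × 15% = 5.0094% of Highfield Trust.
Aggregating (R2): 3.81024% + 5.0094% = 8.81964%.

8.81964%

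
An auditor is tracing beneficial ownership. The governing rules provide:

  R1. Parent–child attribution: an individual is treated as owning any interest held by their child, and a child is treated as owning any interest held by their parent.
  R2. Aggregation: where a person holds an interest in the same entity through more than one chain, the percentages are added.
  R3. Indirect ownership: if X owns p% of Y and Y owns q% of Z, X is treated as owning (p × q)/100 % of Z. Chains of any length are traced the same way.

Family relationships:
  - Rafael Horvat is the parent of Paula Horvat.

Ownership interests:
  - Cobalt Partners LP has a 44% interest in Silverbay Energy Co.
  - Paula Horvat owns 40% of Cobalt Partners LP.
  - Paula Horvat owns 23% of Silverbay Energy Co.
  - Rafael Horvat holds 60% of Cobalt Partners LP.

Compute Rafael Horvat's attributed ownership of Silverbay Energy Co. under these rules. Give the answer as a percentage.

By parent–child attribution (R1), Rafael Horvat is treated as also owning Paula Horvat's interest in Cobalt Partners LP, giving 60% + 40% = 100%.
By parent–child attribution (R1), Rafael Horvat is treated as owning Paula Horvat's 23% interest in Silverbay Energy Co.
Chain via Cobalt Partners LP (R3): 100% × 44% = 44% of Silverbay Energy Co.
Direct interest in Silverbay Energy Co: 23%.
Aggregating (R2): 44% + 23% = 67%.

67%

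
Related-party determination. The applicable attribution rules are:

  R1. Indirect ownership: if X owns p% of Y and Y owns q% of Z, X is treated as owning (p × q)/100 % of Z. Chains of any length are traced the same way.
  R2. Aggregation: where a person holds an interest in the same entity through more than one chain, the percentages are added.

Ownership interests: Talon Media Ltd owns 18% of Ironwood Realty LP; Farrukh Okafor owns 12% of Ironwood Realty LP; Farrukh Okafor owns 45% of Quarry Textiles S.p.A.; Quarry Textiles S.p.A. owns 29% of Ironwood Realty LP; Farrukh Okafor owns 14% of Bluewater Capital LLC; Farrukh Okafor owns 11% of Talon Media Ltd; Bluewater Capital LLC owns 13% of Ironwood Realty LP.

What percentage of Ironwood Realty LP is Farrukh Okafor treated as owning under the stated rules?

Chain via Quarry Textiles S.p.A. (R1): 45% × 29% = 13.05% of Ironwood Realty LP.
Chain via Bluewater Capital LLC (R1): 14% × 13% = 1.82% of Ironwood Realty LP.
Chain via Talon Media Ltd (R1): 11% × 18% = 1.98% of Ironwood Realty LP.
Direct interest in Ironwood Realty LP: 12%.
Aggregating (R2): 13.05% + 1.82% + 1.98% + 12% = 28.85%.

28.85%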